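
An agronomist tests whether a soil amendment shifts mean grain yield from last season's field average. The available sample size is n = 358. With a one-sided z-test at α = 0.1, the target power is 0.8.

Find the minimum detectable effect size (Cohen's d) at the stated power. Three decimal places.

d ≈ 0.112

Required noncentrality: δ = z_{0.1} + z_{0.20} = 1.282 + 0.842 = 2.123.
δ = d·√n ⇒ d = δ/√n = 2.123/√358 = 0.1122.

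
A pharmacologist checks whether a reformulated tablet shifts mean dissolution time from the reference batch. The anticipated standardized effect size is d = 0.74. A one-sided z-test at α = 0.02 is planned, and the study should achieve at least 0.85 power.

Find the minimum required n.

n = 18

Set Φ(δ − 2.054) = 0.85; then δ − 2.054 = Φ⁻¹(0.85) = 1.036, giving δ = 3.090.
δ = d·√n ⇒ n = (δ/d)² = (3.090 / 0.74)² = 17.44.
Rounding up, n = 18.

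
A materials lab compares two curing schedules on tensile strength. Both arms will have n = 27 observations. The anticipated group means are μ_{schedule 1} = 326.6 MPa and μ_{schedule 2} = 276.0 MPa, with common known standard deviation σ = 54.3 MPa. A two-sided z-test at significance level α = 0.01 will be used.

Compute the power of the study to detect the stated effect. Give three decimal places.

Power ≈ 0.802

Standardized effect: d = |μ_{schedule 1} − μ_{schedule 2}| / σ = |326.6 − 276.0| / 54.3 = 0.9319
Noncentrality parameter: δ = d·√(n/2) = 0.9319 × √(27/2) = 3.4239
Two-sided α = 0.01 → critical value z_{0.005} = 2.576.
Power = Φ(δ − 2.576) + Φ(−δ − 2.576) = Φ(0.848) + Φ(-6.000) = 0.8018 + 0.0000 = 0.8018.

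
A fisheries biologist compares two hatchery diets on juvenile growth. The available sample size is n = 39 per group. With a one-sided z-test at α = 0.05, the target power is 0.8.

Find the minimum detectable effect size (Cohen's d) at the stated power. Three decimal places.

d ≈ 0.563

Required noncentrality: δ = z_{0.05} + z_{0.20} = 1.645 + 0.842 = 2.486.
δ = d·√(n/2) ⇒ d = δ/√(n/2) = 2.486/√(39/2) = 0.5631.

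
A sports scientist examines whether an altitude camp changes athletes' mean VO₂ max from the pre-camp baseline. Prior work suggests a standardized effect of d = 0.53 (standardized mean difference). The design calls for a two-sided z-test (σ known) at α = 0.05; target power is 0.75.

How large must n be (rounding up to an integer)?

n = 25

For power 0.75 need Φ(δ − z_{0.025}) = 0.75, so δ = z_{0.025} + z_{0.25} = 1.960 + 0.674 = 2.634.
(Ignoring the negligible lower-tail rejection probability gives the usual closed-form inversion.)
δ = d·√n ⇒ n = (δ/d)² = (2.634 / 0.53)² = 24.71.
Rounding up, n = 25.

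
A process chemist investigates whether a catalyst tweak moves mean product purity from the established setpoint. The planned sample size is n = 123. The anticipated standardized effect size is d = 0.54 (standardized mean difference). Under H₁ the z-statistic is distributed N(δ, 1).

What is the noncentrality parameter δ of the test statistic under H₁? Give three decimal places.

δ = d·√n = 0.54 × √123 = 5.9889

δ ≈ 5.989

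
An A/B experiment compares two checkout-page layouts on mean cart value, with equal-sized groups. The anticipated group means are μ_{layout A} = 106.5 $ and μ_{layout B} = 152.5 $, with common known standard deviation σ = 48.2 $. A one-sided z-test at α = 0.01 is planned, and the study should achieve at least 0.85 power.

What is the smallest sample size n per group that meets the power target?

Standardized effect: d = |μ_{layout A} − μ_{layout B}| / σ = |106.5 − 152.5| / 48.2 = 0.9544
Set Φ(δ − 2.326) = 0.85; then δ − 2.326 = Φ⁻¹(0.85) = 1.036, giving δ = 3.363.
δ = d·√(n/2) ⇒ n = 2(δ/d)² = 2 × (3.363 / 0.9544)² = 24.83.
Round up to the next whole unit.

n = 25 per group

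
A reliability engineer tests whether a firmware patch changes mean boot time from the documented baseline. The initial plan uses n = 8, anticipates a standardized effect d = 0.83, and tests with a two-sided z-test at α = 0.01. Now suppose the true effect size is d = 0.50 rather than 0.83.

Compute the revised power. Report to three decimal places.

With d = 0.50: δ = d·√n = 0.50 × √8 = 1.4142. Critical value z_{0.005} = 2.576.
Revised power = Φ(δ − 2.576) + Φ(−δ − 2.576) = Φ(-1.162) + Φ(-3.990) = 0.1227 + 0.0000 = 0.1227.

Power ≈ 0.123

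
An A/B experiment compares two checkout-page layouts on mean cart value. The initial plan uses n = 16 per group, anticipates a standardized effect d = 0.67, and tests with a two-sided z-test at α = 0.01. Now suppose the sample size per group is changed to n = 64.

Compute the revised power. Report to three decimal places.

With n = 64 per group: δ = d·√(n/2) = 0.67 × √(64/2) = 3.7901. Critical value z_{0.005} = 2.576.
Revised power = Φ(δ − 2.576) + Φ(−δ − 2.576) = Φ(1.214) + Φ(-6.366) = 0.8877 + 0.0000 = 0.8877.

Power ≈ 0.888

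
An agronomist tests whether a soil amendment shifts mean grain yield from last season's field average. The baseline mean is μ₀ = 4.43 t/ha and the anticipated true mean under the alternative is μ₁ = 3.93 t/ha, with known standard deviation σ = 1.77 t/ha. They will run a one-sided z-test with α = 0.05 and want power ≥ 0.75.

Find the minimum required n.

n = 68

Standardized effect: d = |μ₁ − μ₀| / σ = |3.93 − 4.43| / 1.77 = 0.2825
For power 0.75 need Φ(δ − z_{0.05}) = 0.75, so δ = z_{0.05} + z_{0.25} = 1.645 + 0.674 = 2.319.
δ = d·√n ⇒ n = (δ/d)² = (2.319 / 0.2825)² = 67.41.
Rounding up, n = 68.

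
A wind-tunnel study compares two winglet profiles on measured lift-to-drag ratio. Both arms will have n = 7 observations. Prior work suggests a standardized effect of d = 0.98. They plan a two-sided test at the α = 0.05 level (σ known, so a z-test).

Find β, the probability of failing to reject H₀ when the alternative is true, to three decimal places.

Noncentrality parameter: δ = d·√(n/2) = 0.98 × √(7/2) = 1.8334
Two-sided α = 0.05 → critical value z_{0.025} = 1.960.
Power = Φ(δ − 1.960) + Φ(−δ − 1.960) = Φ(-0.127) + Φ(-3.793) = 0.4496 + 0.0001 = 0.4497.
Type II error: β = 1 − power = 1 − 0.4497 = 0.5503.

β ≈ 0.550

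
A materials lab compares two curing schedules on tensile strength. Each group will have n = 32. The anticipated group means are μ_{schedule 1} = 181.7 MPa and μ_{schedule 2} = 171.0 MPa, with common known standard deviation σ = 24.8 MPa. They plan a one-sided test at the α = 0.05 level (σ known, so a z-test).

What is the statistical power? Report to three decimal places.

Standardized effect: d = |μ_{schedule 1} − μ_{schedule 2}| / σ = |181.7 − 171.0| / 24.8 = 0.4315
Noncentrality parameter: λ = d·√(n/2) = 0.4315 × √(32/2) = 1.7258
Critical value for a one-sided test at α = 0.05: z_α = 1.645.
Power = Φ(λ − 1.645) = Φ(0.081) = 0.5323.

Power ≈ 0.532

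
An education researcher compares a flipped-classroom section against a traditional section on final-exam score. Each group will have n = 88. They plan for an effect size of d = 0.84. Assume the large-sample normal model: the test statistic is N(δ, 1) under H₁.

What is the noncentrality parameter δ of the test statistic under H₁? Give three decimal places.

δ ≈ 5.572

δ = d·√(n/2) = 0.84 × √(88/2) = 5.5719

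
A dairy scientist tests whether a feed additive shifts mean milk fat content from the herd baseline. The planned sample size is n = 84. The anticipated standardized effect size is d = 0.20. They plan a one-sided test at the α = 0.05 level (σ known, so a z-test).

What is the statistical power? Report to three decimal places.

Noncentrality parameter: δ = d·√n = 0.20 × √84 = 1.8330
Critical value for a one-sided test at α = 0.05: z_α = 1.645.
Power = P(Z > 1.645 − δ) = Φ(0.188) = 0.5746.

Power ≈ 0.575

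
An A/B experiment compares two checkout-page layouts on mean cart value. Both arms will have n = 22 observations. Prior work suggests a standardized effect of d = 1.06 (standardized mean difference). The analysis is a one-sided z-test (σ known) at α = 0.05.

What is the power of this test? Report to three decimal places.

Power ≈ 0.969

Noncentrality parameter: δ = d·√(n/2) = 1.06 × √(22/2) = 3.5156
One-sided α = 0.05 → critical value z_{0.05} = 1.645.
Power = Φ(δ − 1.645) = Φ(1.871) = 0.9693.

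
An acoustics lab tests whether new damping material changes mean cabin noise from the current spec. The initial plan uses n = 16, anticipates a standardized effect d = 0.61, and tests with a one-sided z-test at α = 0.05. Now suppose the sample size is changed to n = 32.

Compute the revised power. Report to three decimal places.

With n = 32: δ = d·√n = 0.61 × √32 = 3.4507. Critical value z_{0.05} = 1.645.
Revised power = Φ(δ − 1.645) = Φ(1.806) = 0.9645.

Power ≈ 0.965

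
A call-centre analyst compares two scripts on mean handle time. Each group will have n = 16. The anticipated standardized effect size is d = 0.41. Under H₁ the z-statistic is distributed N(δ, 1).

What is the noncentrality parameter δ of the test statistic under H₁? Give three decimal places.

The noncentrality parameter scales effect size by the design's sample-size factor: δ = d·√(n/2) = 0.41 × √(16/2) = 1.1597

δ ≈ 1.160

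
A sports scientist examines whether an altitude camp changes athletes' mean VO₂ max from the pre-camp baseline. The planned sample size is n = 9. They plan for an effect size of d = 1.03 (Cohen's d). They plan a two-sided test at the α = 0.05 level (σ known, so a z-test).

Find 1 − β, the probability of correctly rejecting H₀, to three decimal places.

Power ≈ 0.871

Noncentrality parameter: δ = d·√n = 1.03 × √9 = 3.0900
Critical value for a two-sided test at α = 0.05: z_{α/2} = 1.960.
Power = Φ(δ − 1.960) + Φ(−δ − 1.960) = Φ(1.130) + Φ(-5.050) = 0.8708 + 0.0000 = 0.8708.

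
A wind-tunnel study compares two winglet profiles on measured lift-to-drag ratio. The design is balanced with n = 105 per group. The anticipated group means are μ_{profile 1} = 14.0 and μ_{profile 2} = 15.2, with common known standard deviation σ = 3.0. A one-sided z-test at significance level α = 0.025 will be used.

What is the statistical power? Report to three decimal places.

Standardized effect: d = |μ_{profile 1} − μ_{profile 2}| / σ = |14.0 − 15.2| / 3.0 = 0.4000
Noncentrality parameter: δ = d·√(n/2) = 0.4000 × √(105/2) = 2.8983
Critical value for a one-sided test at α = 0.025: z_α = 1.960.
Power = Φ(δ − 1.960) = Φ(0.938) = 0.8260.

Power ≈ 0.826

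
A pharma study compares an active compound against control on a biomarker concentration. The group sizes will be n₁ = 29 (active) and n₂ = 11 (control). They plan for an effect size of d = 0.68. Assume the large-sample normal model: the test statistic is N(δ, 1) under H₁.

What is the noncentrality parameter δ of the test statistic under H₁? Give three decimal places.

δ ≈ 1.920

The noncentrality parameter scales effect size by the design's sample-size factor: δ = d / √(1/n₁ + 1/n₂) = 0.68 / √(1/29 + 1/11) = 1.9203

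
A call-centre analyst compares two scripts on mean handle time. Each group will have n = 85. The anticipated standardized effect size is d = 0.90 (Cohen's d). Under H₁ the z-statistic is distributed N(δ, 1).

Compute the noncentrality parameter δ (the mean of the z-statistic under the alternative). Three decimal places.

δ = d·√(n/2) = 0.90 × √(85/2) = 5.8673

δ ≈ 5.867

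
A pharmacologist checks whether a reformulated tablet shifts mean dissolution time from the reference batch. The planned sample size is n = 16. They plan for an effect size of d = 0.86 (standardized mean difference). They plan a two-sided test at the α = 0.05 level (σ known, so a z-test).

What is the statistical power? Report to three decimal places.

Power ≈ 0.931

Noncentrality parameter: λ = d·√n = 0.86 × √16 = 3.4400
Critical value for a two-sided test at α = 0.05: z_{α/2} = 1.960.
Power = Φ(λ − 1.960) + Φ(−λ − 1.960) = Φ(1.480) + Φ(-5.400) = 0.9306 + 0.0000 = 0.9306.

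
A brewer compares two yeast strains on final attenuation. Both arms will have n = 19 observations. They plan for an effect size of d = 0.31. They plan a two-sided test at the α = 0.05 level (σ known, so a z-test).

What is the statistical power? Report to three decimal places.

Noncentrality parameter: δ = d·√(n/2) = 0.31 × √(19/2) = 0.9555
Critical value for a two-sided test at α = 0.05: z_{α/2} = 1.960.
Power = Φ(δ − 1.960) + Φ(−δ − 1.960) = Φ(-1.004) + Φ(-2.915) = 0.1576 + 0.0018 = 0.1593.

Power ≈ 0.159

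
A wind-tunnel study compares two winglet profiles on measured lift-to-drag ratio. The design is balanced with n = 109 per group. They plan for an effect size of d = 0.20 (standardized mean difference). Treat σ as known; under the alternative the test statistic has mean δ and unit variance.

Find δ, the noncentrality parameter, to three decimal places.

δ ≈ 1.476

δ = d·√(n/2) = 0.20 × √(109/2) = 1.4765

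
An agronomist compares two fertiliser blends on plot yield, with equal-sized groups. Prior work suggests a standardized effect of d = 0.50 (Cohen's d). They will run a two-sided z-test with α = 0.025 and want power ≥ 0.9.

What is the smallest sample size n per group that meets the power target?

n = 100 per group

For power 0.9 need Φ(δ − z_{0.0125}) = 0.9, so δ = z_{0.0125} + z_{0.10} = 2.241 + 1.282 = 3.523.
(For δ > 0 the lower-tail rejection region contributes negligibly to power, so the one-term inversion is standard.)
δ = d·√(n/2) ⇒ n = 2(δ/d)² = 2 × (3.523 / 0.50)² = 99.29.
Round up to the next whole unit.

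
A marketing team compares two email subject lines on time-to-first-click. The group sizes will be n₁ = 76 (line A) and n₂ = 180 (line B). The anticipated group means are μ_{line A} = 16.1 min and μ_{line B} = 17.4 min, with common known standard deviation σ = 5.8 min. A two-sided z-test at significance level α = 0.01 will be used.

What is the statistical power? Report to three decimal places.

Power ≈ 0.174

Standardized effect: d = |μ_{line A} − μ_{line B}| / σ = |16.1 − 17.4| / 5.8 = 0.2241
Noncentrality parameter: δ = d / √(1/n₁ + 1/n₂) = 0.2241 / √(1/76 + 1/180) = 1.6385
Critical value for a two-sided test at α = 0.01: z_{α/2} = 2.576.
Power = Φ(δ − 2.576) + Φ(−δ − 2.576) = Φ(-0.937) + Φ(-4.214) = 0.1743 + 0.0000 = 0.1743.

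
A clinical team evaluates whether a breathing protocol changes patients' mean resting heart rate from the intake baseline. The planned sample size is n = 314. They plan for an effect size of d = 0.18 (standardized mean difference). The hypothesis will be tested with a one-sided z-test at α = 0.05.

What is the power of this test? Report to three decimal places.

Power ≈ 0.939

Noncentrality parameter: δ = d·√n = 0.18 × √314 = 3.1896
Critical value for a one-sided test at α = 0.05: z_α = 1.645.
Power = Φ(δ − 1.645) = Φ(1.545) = 0.9388.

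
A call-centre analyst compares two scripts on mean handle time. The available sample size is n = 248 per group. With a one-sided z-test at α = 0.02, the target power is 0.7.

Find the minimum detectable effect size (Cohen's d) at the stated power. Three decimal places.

d ≈ 0.232

Required noncentrality: δ = z_{0.02} + z_{0.30} = 2.054 + 0.524 = 2.578.
δ = d·√(n/2) ⇒ d = δ/√(n/2) = 2.578/√(248/2) = 0.2315.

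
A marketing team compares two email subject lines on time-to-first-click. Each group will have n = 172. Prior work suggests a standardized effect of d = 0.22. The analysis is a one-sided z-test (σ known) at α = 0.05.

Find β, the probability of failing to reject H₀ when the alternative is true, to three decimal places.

β ≈ 0.346

Noncentrality parameter: δ = d·√(n/2) = 0.22 × √(172/2) = 2.0402
One-sided α = 0.05 → critical value z_{0.05} = 1.645.
Power = P(Z > 1.645 − δ) = Φ(0.395) = 0.6537.
Type II error: β = 1 − power = 1 − 0.6537 = 0.3463.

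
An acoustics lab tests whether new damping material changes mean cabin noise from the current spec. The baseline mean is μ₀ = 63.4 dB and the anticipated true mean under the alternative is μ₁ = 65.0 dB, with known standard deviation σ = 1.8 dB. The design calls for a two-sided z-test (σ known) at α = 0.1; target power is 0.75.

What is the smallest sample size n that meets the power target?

Standardized effect: d = |μ₁ − μ₀| / σ = |65.0 − 63.4| / 1.8 = 0.8889
For power 0.75 need Φ(δ − z_{0.05}) = 0.75, so δ = z_{0.05} + z_{0.25} = 1.645 + 0.674 = 2.319.
(For δ > 0 the lower-tail rejection region contributes negligibly to power, so the one-term inversion is standard.)
δ = d·√n ⇒ n = (δ/d)² = (2.319 / 0.8889)² = 6.81.
Round up to the next whole unit.

n = 7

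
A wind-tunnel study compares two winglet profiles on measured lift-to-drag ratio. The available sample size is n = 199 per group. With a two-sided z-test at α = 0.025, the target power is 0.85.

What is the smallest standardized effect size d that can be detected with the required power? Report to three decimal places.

d ≈ 0.329

Need Φ(δ − 2.241) = 0.85, so δ = 2.241 + 1.036 = 3.278.
(The second rejection-region term Φ(−δ − z_{α/2}) is negligible and dropped.)
δ = d·√(n/2) ⇒ d = δ/√(n/2) = 3.278/√(199/2) = 0.3286.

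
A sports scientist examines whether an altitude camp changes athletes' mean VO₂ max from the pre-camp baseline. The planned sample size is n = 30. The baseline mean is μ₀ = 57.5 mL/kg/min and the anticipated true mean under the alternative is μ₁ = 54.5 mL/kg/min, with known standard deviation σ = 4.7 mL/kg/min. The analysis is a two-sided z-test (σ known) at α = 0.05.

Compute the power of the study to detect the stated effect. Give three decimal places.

Standardized effect: d = |μ₁ − μ₀| / σ = |54.5 − 57.5| / 4.7 = 0.6383
Noncentrality parameter: δ = d·√n = 0.6383 × √30 = 3.4961
Critical value for a two-sided test at α = 0.05: z_{α/2} = 1.960.
Power = Φ(δ − 1.960) + Φ(−δ − 1.960) = Φ(1.536) + Φ(-5.456) = 0.9377 + 0.0000 = 0.9377.

Power ≈ 0.938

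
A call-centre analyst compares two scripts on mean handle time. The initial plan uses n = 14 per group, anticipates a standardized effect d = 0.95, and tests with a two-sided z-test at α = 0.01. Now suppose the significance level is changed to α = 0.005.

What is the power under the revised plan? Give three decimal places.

Power ≈ 0.385

δ = d·√(n/2) = 0.95 × √(14/2) = 2.5135 (unchanged). New critical value: z_{0.0025} = 2.807.
Revised power = Φ(δ − 2.807) + Φ(−δ − 2.807) = Φ(-0.294) + Φ(-5.320) = 0.3845 + 0.0000 = 0.3845.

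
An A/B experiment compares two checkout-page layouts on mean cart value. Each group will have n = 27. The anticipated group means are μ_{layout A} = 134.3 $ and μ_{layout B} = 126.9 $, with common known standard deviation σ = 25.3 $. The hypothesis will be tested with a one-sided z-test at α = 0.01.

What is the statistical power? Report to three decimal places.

Power ≈ 0.105

Standardized effect: d = |μ_{layout A} − μ_{layout B}| / σ = |134.3 − 126.9| / 25.3 = 0.2925
Noncentrality parameter: δ = d·√(n/2) = 0.2925 × √(27/2) = 1.0747
Critical value for a one-sided test at α = 0.01: z_α = 2.326.
Power = P(Z > 2.326 − δ) = Φ(-1.252) = 0.1053.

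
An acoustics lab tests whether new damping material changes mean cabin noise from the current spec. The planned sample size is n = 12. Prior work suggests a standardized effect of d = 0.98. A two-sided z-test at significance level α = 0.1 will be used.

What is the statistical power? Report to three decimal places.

Noncentrality parameter: λ = d·√n = 0.98 × √12 = 3.3948
Two-sided α = 0.1 → critical value z_{0.05} = 1.645.
Power = Φ(λ − 1.645) + Φ(−λ − 1.645) = Φ(1.750) + Φ(-5.040) = 0.9599 + 0.0000 = 0.9599.

Power ≈ 0.960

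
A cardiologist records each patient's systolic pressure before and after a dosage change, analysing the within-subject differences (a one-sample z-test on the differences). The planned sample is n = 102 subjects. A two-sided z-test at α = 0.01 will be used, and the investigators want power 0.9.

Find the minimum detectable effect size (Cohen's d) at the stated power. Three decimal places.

Required noncentrality: δ = z_{0.005} + z_{0.10} = 2.576 + 1.282 = 3.857.
(The second rejection-region term Φ(−δ − z_{α/2}) is negligible and dropped.)
δ = d·√n ⇒ d = δ/√n = 3.857/√102 = 0.3819.

d ≈ 0.382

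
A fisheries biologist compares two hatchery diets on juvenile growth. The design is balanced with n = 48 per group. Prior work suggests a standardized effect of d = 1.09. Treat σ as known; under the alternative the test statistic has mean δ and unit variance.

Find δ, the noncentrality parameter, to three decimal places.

The noncentrality parameter scales effect size by the design's sample-size factor: δ = d·√(n/2) = 1.09 × √(48/2) = 5.3399

δ ≈ 5.340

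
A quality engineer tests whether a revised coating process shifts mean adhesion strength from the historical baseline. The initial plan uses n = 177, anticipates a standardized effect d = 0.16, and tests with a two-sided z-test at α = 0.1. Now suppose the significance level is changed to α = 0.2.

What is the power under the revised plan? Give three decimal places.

δ = d·√n = 0.16 × √177 = 2.1287 (unchanged). New critical value: z_{0.1} = 1.282.
Revised power = Φ(δ − 1.282) + Φ(−δ − 1.282) = Φ(0.847) + Φ(-3.410) = 0.8015 + 0.0003 = 0.8019.

Power ≈ 0.802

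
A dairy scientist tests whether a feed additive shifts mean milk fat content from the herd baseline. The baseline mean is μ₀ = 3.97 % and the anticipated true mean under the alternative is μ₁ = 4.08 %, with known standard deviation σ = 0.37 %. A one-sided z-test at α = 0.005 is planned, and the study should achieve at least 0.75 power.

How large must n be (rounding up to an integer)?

n = 120

Standardized effect: d = |μ₁ − μ₀| / σ = |4.08 − 3.97| / 0.37 = 0.2973
For power 0.75 need Φ(δ − z_{0.005}) = 0.75, so δ = z_{0.005} + z_{0.25} = 2.576 + 0.674 = 3.250.
δ = d·√n ⇒ n = (δ/d)² = (3.250 / 0.2973)² = 119.53.
Rounding up, n = 120.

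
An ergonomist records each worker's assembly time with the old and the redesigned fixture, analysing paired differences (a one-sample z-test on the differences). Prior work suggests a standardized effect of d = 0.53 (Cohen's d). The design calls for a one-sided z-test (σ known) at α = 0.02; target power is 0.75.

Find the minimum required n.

Set Φ(δ − 2.054) = 0.75; then δ − 2.054 = Φ⁻¹(0.75) = 0.674, giving δ = 2.728.
δ = d·√n ⇒ n = (δ/d)² = (2.728 / 0.53)² = 26.50.
Round up to the next whole unit.

n = 27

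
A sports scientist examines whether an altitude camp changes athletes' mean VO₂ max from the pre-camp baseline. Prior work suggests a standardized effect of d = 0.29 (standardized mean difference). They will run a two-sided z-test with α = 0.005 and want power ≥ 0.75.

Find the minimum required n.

n = 145

Set Φ(δ − 2.807) = 0.75; then δ − 2.807 = Φ⁻¹(0.75) = 0.674, giving δ = 3.482.
(The Φ(−δ − z_{α/2}) term is vanishingly small for δ > 0 and is dropped in the standard sample-size formula.)
δ = d·√n ⇒ n = (δ/d)² = (3.482 / 0.29)² = 144.13.
Round up to the next whole unit.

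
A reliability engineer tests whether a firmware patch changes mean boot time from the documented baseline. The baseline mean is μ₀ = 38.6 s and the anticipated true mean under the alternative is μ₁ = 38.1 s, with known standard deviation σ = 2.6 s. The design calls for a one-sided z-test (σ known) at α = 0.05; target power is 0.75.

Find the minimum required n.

Standardized effect: d = |μ₁ − μ₀| / σ = |38.1 − 38.6| / 2.6 = 0.1923
Set Φ(δ − 1.645) = 0.75; then δ − 1.645 = Φ⁻¹(0.75) = 0.674, giving δ = 2.319.
δ = d·√n ⇒ n = (δ/d)² = (2.319 / 0.1923)² = 145.46.
Round up to the next whole unit.

n = 146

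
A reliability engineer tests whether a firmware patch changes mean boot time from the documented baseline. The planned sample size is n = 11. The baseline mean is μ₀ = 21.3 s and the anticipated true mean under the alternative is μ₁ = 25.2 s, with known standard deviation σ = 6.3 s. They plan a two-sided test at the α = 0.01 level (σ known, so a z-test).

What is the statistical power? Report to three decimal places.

Standardized effect: d = |μ₁ − μ₀| / σ = |25.2 − 21.3| / 6.3 = 0.6190
Noncentrality parameter: δ = d·√n = 0.6190 × √11 = 2.0531
Two-sided α = 0.01 → critical value z_{0.005} = 2.576.
Power = Φ(δ − 2.576) + Φ(−δ − 2.576) = Φ(-0.523) + Φ(-4.629) = 0.3006 + 0.0000 = 0.3006.

Power ≈ 0.301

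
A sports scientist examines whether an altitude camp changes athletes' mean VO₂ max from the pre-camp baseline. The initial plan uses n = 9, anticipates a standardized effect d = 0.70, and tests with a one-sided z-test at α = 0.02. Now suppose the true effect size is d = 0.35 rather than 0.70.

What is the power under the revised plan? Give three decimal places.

With d = 0.35: δ = d·√n = 0.35 × √9 = 1.0500. Critical value z_{0.02} = 2.054.
Revised power = P(Z > 2.054 − δ) = Φ(-1.004) = 0.1577.

Power ≈ 0.158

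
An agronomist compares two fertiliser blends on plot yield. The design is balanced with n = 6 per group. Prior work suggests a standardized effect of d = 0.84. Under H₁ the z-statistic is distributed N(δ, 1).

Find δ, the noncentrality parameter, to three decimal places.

δ = d·√(n/2) = 0.84 × √(6/2) = 1.4549

δ ≈ 1.455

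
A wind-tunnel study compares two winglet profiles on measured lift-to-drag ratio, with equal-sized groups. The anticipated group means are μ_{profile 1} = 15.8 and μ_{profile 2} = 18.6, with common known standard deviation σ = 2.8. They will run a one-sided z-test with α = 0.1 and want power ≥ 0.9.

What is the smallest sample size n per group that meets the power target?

Standardized effect: d = |μ_{profile 1} − μ_{profile 2}| / σ = |15.8 − 18.6| / 2.8 = 1.0000
Set Φ(δ − 1.282) = 0.9; then δ − 1.282 = Φ⁻¹(0.9) = 1.282, giving δ = 2.563.
δ = d·√(n/2) ⇒ n = 2(δ/d)² = 2 × (2.563 / 1.0000)² = 13.14.
Rounding up, n = 14 per group.

n = 14 per group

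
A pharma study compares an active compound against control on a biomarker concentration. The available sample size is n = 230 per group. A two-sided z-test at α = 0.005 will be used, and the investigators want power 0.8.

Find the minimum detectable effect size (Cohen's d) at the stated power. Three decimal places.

Need Φ(δ − 2.807) = 0.8, so δ = 2.807 + 0.842 = 3.649.
(The second rejection-region term Φ(−δ − z_{α/2}) is negligible and dropped.)
δ = d·√(n/2) ⇒ d = δ/√(n/2) = 3.649/√(230/2) = 0.3402.

d ≈ 0.340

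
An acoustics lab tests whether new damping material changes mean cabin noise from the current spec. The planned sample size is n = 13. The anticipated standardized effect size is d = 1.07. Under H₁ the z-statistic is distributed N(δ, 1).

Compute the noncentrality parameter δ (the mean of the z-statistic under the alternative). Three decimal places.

δ ≈ 3.858

δ = d·√n = 1.07 × √13 = 3.8579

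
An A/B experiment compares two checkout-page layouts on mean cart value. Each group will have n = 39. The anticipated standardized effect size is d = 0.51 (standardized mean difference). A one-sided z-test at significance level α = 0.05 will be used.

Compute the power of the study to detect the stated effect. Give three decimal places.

Power ≈ 0.728

Noncentrality parameter: δ = d·√(n/2) = 0.51 × √(39/2) = 2.2521
One-sided α = 0.05 → critical value z_{0.05} = 1.645.
Power = P(Z > 1.645 − δ) = Φ(0.607) = 0.7282.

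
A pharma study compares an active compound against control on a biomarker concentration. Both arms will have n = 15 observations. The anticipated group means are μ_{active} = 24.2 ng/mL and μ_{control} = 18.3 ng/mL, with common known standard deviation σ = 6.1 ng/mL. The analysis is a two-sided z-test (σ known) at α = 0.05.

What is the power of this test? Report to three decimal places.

Standardized effect: d = |μ_{active} − μ_{control}| / σ = |24.2 − 18.3| / 6.1 = 0.9672
Noncentrality parameter: δ = d·√(n/2) = 0.9672 × √(15/2) = 2.6488
Two-sided α = 0.05 → critical value z_{0.025} = 1.960.
Power = Φ(δ − 1.960) + Φ(−δ − 1.960) = Φ(0.689) + Φ(-4.609) = 0.7545 + 0.0000 = 0.7545.

Power ≈ 0.755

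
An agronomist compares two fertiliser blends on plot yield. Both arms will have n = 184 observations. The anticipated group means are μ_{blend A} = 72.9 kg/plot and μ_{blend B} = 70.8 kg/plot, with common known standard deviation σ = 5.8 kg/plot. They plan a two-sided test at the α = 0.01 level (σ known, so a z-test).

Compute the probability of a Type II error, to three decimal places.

Standardized effect: d = |μ_{blend A} − μ_{blend B}| / σ = |72.9 − 70.8| / 5.8 = 0.3621
Noncentrality parameter: δ = d·√(n/2) = 0.3621 × √(184/2) = 3.4728
Critical value for a two-sided test at α = 0.01: z_{α/2} = 2.576.
Power = Φ(δ − 2.576) + Φ(−δ − 2.576) = Φ(0.897) + Φ(-6.049) = 0.8151 + 0.0000 = 0.8151.
Type II error: β = 1 − power = 1 − 0.8151 = 0.1849.

β ≈ 0.185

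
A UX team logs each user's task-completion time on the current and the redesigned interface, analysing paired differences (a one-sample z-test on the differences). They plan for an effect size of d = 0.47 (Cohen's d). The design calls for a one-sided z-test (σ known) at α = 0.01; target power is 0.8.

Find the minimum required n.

For power 0.8 need Φ(δ − z_{0.01}) = 0.8, so δ = z_{0.01} + z_{0.20} = 2.326 + 0.842 = 3.168.
δ = d·√n ⇒ n = (δ/d)² = (3.168 / 0.47)² = 45.43.
Round up to the next whole unit.

n = 46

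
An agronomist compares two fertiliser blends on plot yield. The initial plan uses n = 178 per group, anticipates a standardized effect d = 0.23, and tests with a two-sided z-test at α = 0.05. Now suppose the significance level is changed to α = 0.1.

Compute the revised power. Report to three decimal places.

δ = d·√(n/2) = 0.23 × √(178/2) = 2.1698 (unchanged). New critical value: z_{0.05} = 1.645.
Revised power = Φ(δ − 1.645) + Φ(−δ − 1.645) = Φ(0.525) + Φ(-3.815) = 0.7002 + 0.0001 = 0.7003.

Power ≈ 0.700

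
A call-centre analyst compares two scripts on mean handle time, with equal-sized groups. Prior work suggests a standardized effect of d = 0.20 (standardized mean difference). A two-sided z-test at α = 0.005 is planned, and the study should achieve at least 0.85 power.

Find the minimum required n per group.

n = 739 per group

For power 0.85 need Φ(δ − z_{0.0025}) = 0.85, so δ = z_{0.0025} + z_{0.15} = 2.807 + 1.036 = 3.843.
(For δ > 0 the lower-tail rejection region contributes negligibly to power, so the one-term inversion is standard.)
δ = d·√(n/2) ⇒ n = 2(δ/d)² = 2 × (3.843 / 0.20)² = 738.61.
Round up to the next whole unit.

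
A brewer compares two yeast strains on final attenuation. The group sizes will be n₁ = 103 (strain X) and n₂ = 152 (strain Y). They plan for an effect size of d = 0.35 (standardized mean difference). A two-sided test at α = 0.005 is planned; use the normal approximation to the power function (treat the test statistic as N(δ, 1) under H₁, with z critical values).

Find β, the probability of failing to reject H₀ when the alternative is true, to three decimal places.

Noncentrality parameter: δ = d / √(1/n₁ + 1/n₂) = 0.35 / √(1/103 + 1/152) = 2.7424
Two-sided α = 0.005 → critical value z_{0.0025} = 2.807.
Power = Φ(δ − 2.807) + Φ(−δ − 2.807) = Φ(-0.065) + Φ(-5.549) = 0.4743 + 0.0000 = 0.4743.
Type II error: β = 1 − power = 1 − 0.4743 = 0.5257.

β ≈ 0.526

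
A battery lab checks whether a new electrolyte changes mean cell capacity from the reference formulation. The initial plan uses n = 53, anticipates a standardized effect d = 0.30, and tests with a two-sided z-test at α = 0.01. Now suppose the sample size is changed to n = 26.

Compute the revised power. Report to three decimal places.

Power ≈ 0.148

With n = 26: δ = d·√n = 0.30 × √26 = 1.5297. Critical value z_{0.005} = 2.576.
Revised power = Φ(δ − 2.576) + Φ(−δ − 2.576) = Φ(-1.046) + Φ(-4.106) = 0.1478 + 0.0000 = 0.1478.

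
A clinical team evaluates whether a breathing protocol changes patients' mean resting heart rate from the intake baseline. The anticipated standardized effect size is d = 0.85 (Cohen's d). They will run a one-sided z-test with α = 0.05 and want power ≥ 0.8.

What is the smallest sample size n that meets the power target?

For power 0.8 need Φ(δ − z_{0.05}) = 0.8, so δ = z_{0.05} + z_{0.20} = 1.645 + 0.842 = 2.486.
δ = d·√n ⇒ n = (δ/d)² = (2.486 / 0.85)² = 8.56.
Round up to the next whole unit.

n = 9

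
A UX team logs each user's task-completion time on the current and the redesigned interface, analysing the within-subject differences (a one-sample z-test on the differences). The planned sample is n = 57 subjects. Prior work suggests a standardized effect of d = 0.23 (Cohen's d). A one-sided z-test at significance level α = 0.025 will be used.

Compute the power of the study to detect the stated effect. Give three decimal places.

Noncentrality parameter: δ = d·√n = 0.23 × √57 = 1.7365
One-sided α = 0.025 → critical value z_{0.025} = 1.960.
Power = Φ(δ − 1.960) = Φ(-0.224) = 0.4116.

Power ≈ 0.412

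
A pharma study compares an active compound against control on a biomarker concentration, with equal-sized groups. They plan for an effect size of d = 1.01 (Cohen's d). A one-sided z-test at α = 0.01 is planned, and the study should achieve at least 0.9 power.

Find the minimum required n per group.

n = 26 per group

Set Φ(δ − 2.326) = 0.9; then δ − 2.326 = Φ⁻¹(0.9) = 1.282, giving δ = 3.608.
δ = d·√(n/2) ⇒ n = 2(δ/d)² = 2 × (3.608 / 1.01)² = 25.52.
Rounding up, n = 26 per group.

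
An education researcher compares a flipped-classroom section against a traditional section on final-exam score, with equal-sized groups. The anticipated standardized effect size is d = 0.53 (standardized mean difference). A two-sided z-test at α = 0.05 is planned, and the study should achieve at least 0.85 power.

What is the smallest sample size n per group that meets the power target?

n = 64 per group

For power 0.85 need Φ(δ − z_{0.025}) = 0.85, so δ = z_{0.025} + z_{0.15} = 1.960 + 1.036 = 2.996.
(The Φ(−δ − z_{α/2}) term is vanishingly small for δ > 0 and is dropped in the standard sample-size formula.)
δ = d·√(n/2) ⇒ n = 2(δ/d)² = 2 × (2.996 / 0.53)² = 63.93.
Rounding up, n = 64 per group.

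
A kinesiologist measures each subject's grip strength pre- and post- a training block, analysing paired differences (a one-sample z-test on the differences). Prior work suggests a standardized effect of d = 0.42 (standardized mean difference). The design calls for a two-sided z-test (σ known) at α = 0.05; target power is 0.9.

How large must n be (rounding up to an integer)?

Set Φ(δ − 1.960) = 0.9; then δ − 1.960 = Φ⁻¹(0.9) = 1.282, giving δ = 3.242.
(Ignoring the negligible lower-tail rejection probability gives the usual closed-form inversion.)
δ = d·√n ⇒ n = (δ/d)² = (3.242 / 0.42)² = 59.57.
Rounding up, n = 60.

n = 60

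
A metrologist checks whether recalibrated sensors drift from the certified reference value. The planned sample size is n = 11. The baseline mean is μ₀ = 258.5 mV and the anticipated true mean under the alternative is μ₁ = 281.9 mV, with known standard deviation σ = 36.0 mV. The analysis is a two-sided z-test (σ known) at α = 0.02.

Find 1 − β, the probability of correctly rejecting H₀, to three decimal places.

Power ≈ 0.432

Standardized effect: d = |μ₁ − μ₀| / σ = |281.9 − 258.5| / 36.0 = 0.6500
Noncentrality parameter: δ = d·√n = 0.6500 × √11 = 2.1558
Two-sided α = 0.02 → critical value z_{0.01} = 2.326.
Power = Φ(δ − 2.326) + Φ(−δ − 2.326) = Φ(-0.171) + Φ(-4.482) = 0.4323 + 0.0000 = 0.4323.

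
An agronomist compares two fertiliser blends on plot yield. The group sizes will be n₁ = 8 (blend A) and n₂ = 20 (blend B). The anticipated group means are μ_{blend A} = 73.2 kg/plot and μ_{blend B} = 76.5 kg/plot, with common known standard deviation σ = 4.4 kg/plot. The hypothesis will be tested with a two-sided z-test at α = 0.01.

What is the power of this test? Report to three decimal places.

Standardized effect: d = |μ_{blend A} − μ_{blend B}| / σ = |73.2 − 76.5| / 4.4 = 0.7500
Noncentrality parameter: δ = d / √(1/n₁ + 1/n₂) = 0.7500 / √(1/8 + 1/20) = 1.7928
Two-sided α = 0.01 → critical value z_{0.005} = 2.576.
Power = Φ(δ − 2.576) + Φ(−δ − 2.576) = Φ(-0.783) + Φ(-4.369) = 0.2168 + 0.0000 = 0.2168.

Power ≈ 0.217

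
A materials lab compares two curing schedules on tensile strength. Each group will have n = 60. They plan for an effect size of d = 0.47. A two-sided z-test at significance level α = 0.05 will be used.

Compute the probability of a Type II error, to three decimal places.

β ≈ 0.269

Noncentrality parameter: δ = d·√(n/2) = 0.47 × √(60/2) = 2.5743
Critical value for a two-sided test at α = 0.05: z_{α/2} = 1.960.
Power = Φ(δ − 1.960) + Φ(−δ − 1.960) = Φ(0.614) + Φ(-4.534) = 0.7305 + 0.0000 = 0.7305.
Type II error: β = 1 − power = 1 − 0.7305 = 0.2695.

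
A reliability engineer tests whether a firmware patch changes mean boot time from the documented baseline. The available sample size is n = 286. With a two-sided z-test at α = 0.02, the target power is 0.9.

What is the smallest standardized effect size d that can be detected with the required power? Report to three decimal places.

d ≈ 0.213

Required noncentrality: δ = z_{0.01} + z_{0.10} = 2.326 + 1.282 = 3.608.
(The second rejection-region term Φ(−δ − z_{α/2}) is negligible and dropped.)
δ = d·√n ⇒ d = δ/√n = 3.608/√286 = 0.2133.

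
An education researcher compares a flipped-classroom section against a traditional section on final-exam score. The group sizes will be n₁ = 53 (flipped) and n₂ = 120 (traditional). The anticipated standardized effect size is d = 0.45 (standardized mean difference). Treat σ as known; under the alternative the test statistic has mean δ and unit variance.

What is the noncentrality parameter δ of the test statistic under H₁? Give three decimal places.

The noncentrality parameter scales effect size by the design's sample-size factor: δ = d / √(1/n₁ + 1/n₂) = 0.45 / √(1/53 + 1/120) = 2.7285

δ ≈ 2.728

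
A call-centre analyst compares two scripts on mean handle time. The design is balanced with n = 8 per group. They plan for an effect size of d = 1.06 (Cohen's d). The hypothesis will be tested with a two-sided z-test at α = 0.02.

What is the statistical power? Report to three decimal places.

Power ≈ 0.418

Noncentrality parameter: δ = d·√(n/2) = 1.06 × √(8/2) = 2.1200
Two-sided α = 0.02 → critical value z_{0.01} = 2.326.
Power = Φ(δ − 2.326) + Φ(−δ − 2.326) = Φ(-0.206) + Φ(-4.446) = 0.4183 + 0.0000 = 0.4183.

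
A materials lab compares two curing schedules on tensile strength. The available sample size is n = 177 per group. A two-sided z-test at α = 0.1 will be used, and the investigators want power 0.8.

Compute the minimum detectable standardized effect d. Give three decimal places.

Need Φ(δ − 1.645) = 0.8, so δ = 1.645 + 0.842 = 2.486.
(The second rejection-region term Φ(−δ − z_{α/2}) is negligible and dropped.)
δ = d·√(n/2) ⇒ d = δ/√(n/2) = 2.486/√(177/2) = 0.2643.

d ≈ 0.264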